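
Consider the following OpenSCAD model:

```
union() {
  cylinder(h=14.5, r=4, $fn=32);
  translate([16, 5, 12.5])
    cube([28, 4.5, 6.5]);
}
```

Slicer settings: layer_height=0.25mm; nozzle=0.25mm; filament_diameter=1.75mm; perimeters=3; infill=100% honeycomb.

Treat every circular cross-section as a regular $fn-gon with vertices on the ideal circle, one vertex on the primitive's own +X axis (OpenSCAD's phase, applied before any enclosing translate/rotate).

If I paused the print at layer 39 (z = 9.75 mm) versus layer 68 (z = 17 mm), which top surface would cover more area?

layer 68 (z = 17 mm)

Layer 39 (z = 9.75): the r=4 cylinder contributes a regular 32-gon of circumradius 4 (area = (32/2)·4.000²·sin(360°/32) = 49.94 mm²); the cube at (16, 5) is not intersected at this z (z outside [12.5, 19]); Taking the union: only the r=4 cylinder is present, so the union is just that shape — area = 49.94 mm². So its area = 49.94 mm². Layer 68 (z = 17): the cylinder is absent (z outside [0, 14.5]); the cube at (16, 5) (footprint 28×4.5) is included at this height (area 126.00 mm²); Combining (union): only the 28×4.5 cube at (16, 5) is present, so the union is just that shape — area = 126.00 mm². So its area = 126.00 mm². Layer 68 is larger (126.00 vs 49.94 mm²).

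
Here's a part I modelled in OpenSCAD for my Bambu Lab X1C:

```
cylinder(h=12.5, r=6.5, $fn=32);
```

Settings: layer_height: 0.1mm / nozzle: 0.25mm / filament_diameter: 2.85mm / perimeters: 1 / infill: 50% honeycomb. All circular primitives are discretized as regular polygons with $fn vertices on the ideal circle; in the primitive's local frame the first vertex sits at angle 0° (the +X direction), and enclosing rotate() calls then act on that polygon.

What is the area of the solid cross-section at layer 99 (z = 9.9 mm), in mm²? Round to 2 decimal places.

131.88 mm²

At z = 9.9 mm: the cylinder: section is a regular 32-gon, circumradius r=6.5 (area = (32/2)·6.500²·sin(360°/32) = 131.88 mm²). Overall, the cross-section is a single solid region. Net area = 131.88 mm².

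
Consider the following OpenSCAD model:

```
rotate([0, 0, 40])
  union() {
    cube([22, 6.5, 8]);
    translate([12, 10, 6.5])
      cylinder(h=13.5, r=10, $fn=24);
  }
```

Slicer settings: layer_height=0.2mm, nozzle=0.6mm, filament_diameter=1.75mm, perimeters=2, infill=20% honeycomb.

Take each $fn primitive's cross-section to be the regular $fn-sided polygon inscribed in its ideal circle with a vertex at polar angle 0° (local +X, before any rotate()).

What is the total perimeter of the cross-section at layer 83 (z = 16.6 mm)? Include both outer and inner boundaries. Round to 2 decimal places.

62.65 mm

At z = 16.6 mm: the cube is absent (z outside [0, 8]); the r=10 cylinder at (12, 10) gives a regular 24-gon of circumradius 10 (constant along its height) (perimeter = 2·24·10.000·sin(180°/24) = 62.65 mm); Merging all regions: only the r=10 cylinder at (12, 10) is present, so the union is just that shape — boundary = 62.65 mm; (whole slice rotated 40° about Z — lengths, areas and connectivity unchanged). Overall, the cross-section is a single solid region. Total boundary length (outer) = 62.65 mm.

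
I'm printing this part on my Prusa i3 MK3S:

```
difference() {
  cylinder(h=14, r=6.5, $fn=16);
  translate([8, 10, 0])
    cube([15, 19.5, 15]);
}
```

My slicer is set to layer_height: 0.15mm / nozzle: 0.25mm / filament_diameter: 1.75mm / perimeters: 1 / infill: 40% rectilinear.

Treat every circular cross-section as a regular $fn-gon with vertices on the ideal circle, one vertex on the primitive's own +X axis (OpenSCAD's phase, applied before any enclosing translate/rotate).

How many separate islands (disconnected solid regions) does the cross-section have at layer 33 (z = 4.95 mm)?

1

At z = 4.95 mm: the r=6.5 cylinder gives a regular 16-gon of circumradius 6.5 (constant along its height); the 15×19.5 cube at (8, 10) contributes its full rectangle; Subtracting the remaining from the first: starting from the r=6.5 cylinder, the 15×19.5 cube at (8, 10) misses the remaining region (no effect) — 1 connected region. Overall, the cross-section is a single solid region. Island count = 1.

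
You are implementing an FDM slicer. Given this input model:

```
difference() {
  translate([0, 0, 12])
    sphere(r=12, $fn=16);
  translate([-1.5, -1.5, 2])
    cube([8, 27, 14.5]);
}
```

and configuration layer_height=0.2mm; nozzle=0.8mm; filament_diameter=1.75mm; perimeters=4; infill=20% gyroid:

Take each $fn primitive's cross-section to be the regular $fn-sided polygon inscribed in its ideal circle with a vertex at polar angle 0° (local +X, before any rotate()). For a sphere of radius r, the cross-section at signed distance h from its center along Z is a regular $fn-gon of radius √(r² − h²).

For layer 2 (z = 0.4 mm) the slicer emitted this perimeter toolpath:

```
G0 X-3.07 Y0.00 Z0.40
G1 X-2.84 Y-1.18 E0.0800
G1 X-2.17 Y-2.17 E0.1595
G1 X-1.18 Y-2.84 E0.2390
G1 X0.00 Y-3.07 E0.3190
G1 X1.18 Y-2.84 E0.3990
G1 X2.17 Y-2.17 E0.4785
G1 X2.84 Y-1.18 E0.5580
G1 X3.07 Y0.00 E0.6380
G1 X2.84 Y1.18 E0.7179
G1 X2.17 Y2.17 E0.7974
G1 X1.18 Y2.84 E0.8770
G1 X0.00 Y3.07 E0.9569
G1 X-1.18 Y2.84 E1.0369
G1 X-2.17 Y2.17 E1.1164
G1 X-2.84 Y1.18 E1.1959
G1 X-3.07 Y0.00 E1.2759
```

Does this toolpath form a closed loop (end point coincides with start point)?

yes

Start point (G0): (-3.07, 0.00). End point (last G1): the path returns to the start — closed.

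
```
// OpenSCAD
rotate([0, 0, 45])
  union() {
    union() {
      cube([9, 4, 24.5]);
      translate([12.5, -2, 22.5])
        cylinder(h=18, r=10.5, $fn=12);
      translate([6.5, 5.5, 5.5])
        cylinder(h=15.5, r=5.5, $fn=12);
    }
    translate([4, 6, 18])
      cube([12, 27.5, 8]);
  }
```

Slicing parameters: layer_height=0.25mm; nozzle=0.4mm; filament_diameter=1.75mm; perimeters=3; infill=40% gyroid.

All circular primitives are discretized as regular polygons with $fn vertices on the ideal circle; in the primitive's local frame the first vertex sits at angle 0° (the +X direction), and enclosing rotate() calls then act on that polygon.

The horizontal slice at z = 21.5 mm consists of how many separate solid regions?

2

At z = 21.5 mm: the cube is present — its section is the full 9×4 rectangle; the cylinder at (12.5, -2) does not reach this height (z outside [22.5, 40.5]); the cylinder at (6.5, 5.5) is not intersected at this z (z outside [5.5, 21]); Taking the union: only the 9×4 cube is present, so the union is just that shape — 1 connected region; the 12×27.5 cube at (4, 6) contributes its full rectangle; Taking the union: the 2 present regions are separate (no shared area or edge), so areas and boundary lengths simply add and each stays a separate island — 2 connected regions; (whole slice rotated 45° about Z — lengths, areas and connectivity unchanged). The result has 2 disconnected regions.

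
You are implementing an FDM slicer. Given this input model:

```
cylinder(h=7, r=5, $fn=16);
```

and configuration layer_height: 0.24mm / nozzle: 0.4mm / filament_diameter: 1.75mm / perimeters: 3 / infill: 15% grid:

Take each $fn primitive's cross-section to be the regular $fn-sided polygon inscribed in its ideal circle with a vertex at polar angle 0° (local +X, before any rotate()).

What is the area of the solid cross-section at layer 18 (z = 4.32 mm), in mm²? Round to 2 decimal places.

76.54 mm²

At z = 4.32 mm: the r=5 cylinder gives a regular 16-gon of circumradius 5 (constant along its height) (area = (16/2)·5.000²·sin(360°/16) = 76.54 mm²). Overall, the cross-section is a single solid region. Net area = 76.54 mm².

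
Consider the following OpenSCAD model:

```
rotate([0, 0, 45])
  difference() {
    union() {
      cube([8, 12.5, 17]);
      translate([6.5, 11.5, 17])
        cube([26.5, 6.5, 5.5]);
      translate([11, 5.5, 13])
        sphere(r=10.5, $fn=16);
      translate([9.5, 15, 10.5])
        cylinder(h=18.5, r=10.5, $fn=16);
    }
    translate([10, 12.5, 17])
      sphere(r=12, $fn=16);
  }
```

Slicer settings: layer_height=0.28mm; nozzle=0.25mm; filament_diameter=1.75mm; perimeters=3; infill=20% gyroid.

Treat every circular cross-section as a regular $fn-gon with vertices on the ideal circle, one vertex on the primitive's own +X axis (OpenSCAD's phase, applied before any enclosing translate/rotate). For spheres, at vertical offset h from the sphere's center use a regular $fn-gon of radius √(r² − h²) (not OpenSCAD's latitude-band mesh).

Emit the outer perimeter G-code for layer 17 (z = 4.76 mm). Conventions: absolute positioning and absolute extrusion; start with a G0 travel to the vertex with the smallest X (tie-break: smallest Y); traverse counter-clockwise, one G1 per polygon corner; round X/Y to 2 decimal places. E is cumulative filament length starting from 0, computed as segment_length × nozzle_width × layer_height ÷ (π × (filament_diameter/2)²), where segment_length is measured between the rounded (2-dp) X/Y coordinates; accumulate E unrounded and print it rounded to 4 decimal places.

At z = 4.76 mm: the cube (footprint 8×12.5) is included at this height; the cube at (6.5, 11.5) does not reach this height (z outside [17, 22.5]); the sphere at (11, 5.5): section is a regular 16-gon, circumradius = √(r²−h²) = √(10.5²−8.24²) = 6.508; the cylinder at (9.5, 15) does not reach this height (z outside [10.5, 29]); Taking the union: the regions partially overlap (shared area 27.67 mm²), so overlapping operands fuse into one piece — 1 connected region; the sphere at (10, 12.5) is not intersected at this z (|z−center|=12.240 > r=12); Taking the first minus the rest: none of the subtracted shapes is present at this height, so the result so far is unchanged — 1 connected region; (rotated 45° about Z; rotation is an isometry so areas/perimeters/island counts are preserved). The outline is a single polygon with 16 vertices. Extrusion per mm of travel: 0.25 × 0.28 / (π × 0.875²) = 0.029103. Accumulating E over each segment gives final E = 1.6443.

G0 X-8.84 Y8.84 Z4.76
G1 X0.00 Y0.00 E0.3638
G1 X5.47 Y5.47 E0.5890
G1 X6.38 Y5.65 E0.6160
G1 X8.49 Y7.07 E0.6900
G1 X9.90 Y9.18 E0.7638
G1 X10.40 Y11.67 E0.8377
G1 X9.90 Y14.16 E0.9117
G1 X8.49 Y16.27 E0.9855
G1 X6.38 Y17.68 E1.0594
G1 X3.89 Y18.18 E1.1333
G1 X1.40 Y17.68 E1.2072
G1 X-0.71 Y16.27 E1.2810
G1 X-2.12 Y14.16 E1.3549
G1 X-2.24 Y13.56 E1.3727
G1 X-3.18 Y14.50 E1.4114
G1 X-8.84 Y8.84 E1.6443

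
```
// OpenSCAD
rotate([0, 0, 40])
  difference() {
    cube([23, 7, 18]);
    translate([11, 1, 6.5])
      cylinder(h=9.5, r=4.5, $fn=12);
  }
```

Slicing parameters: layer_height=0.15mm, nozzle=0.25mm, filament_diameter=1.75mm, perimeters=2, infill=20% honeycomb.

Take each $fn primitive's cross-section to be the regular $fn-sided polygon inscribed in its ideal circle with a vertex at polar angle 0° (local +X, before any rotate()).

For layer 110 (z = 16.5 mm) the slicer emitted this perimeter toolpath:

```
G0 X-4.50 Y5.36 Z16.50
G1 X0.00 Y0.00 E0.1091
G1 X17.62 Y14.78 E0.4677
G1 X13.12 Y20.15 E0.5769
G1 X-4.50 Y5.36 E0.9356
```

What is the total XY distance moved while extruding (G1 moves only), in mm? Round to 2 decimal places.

Sum the Euclidean lengths of each G1 segment: total = 60.01 mm.

60.01 mm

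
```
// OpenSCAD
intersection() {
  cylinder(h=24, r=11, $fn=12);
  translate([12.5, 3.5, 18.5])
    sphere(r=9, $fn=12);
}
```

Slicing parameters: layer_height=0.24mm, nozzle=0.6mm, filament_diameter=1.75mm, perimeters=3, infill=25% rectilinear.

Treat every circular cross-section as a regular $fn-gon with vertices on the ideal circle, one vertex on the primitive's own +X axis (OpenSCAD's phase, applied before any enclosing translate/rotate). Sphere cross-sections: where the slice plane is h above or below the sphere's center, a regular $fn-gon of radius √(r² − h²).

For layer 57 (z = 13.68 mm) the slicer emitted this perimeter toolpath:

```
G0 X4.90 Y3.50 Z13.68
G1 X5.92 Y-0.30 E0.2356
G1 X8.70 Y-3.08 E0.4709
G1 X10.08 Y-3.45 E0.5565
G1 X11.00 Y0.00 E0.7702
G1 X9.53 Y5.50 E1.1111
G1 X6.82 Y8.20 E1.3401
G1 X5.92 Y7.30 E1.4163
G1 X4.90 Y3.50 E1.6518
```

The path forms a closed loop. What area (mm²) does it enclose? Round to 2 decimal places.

Apply the shoelace formula to the sequence of (X, Y) vertices; enclosed area = 44.25 mm².

44.25 mm²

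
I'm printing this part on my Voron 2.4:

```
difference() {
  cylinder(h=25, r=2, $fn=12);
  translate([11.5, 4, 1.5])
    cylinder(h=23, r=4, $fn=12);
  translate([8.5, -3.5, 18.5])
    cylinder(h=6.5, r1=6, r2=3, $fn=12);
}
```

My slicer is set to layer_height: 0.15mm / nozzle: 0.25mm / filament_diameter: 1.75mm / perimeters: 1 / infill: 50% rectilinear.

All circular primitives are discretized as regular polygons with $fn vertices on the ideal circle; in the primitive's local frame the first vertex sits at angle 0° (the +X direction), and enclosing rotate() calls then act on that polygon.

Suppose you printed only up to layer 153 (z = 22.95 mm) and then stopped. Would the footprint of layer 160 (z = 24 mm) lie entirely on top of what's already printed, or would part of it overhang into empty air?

entirely on top

Compare the two slices. At z = 22.95: the r=2 cylinder contributes a regular 12-gon of circumradius 2 (area = (12/2)·2.000²·sin(360°/12) = 12.00 mm²); the r=4 cylinder at (11.5, 4) gives a regular 12-gon of circumradius 4 (constant along its height) (area = (12/2)·4.000²·sin(360°/12) = 48.00 mm²); the cone at (8.5, -3.5): at t=0.685 of its height the radius interpolates to r₁+(r₂−r₁)t = 3.946, giving a regular 12-gon of that circumradius (area = (12/2)·3.946²·sin(360°/12) = 46.72 mm²); After the difference (first − rest): starting from the r=2 cylinder (12.00 mm²), the r=4 cylinder at (11.5, 4) misses the remaining region (no effect); the cone at (8.5, -3.5) misses the remaining region (no effect) — area = 12.00 mm². At z = 24: the r=2 cylinder contributes a regular 12-gon of circumradius 2 (area = (12/2)·2.000²·sin(360°/12) = 12.00 mm²); the cylinder at (11.5, 4): section is a regular 12-gon, circumradius r=4 (area = (12/2)·4.000²·sin(360°/12) = 48.00 mm²); the cone at (8.5, -3.5) contributes a regular 12-gon of circumradius 3.462 (interpolated between r1=6 and r2=3 at t=0.846) (area = (12/2)·3.462²·sin(360°/12) = 35.95 mm²); Subtracting the remaining from the first: starting from the r=2 cylinder (12.00 mm²), the r=4 cylinder at (11.5, 4) misses the remaining region (no effect); the cone at (8.5, -3.5) misses the remaining region (no effect) — area = 12.00 mm². Checking containment: the cross-section at z = 24 is a subset of the cross-section at z = 22.95.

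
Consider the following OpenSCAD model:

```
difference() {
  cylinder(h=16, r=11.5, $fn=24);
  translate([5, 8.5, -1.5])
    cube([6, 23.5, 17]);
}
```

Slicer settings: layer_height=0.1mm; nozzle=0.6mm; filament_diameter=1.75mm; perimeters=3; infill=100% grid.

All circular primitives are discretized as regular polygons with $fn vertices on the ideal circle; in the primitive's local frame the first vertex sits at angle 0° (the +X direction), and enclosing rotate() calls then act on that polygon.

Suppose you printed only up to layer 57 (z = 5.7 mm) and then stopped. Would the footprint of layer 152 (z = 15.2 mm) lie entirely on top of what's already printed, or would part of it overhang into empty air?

entirely on top

Compare the two slices. At z = 5.7: the r=11.5 cylinder gives a regular 24-gon of circumradius 11.5 (constant along its height) (area = (24/2)·11.500²·sin(360°/24) = 410.75 mm²); the 6×23.5 cube at (5, 8.5) contributes its full rectangle (area 141.00 mm²); Taking the first minus the rest: starting from the r=11.5 cylinder (410.75 mm²), the 6×23.5 cube at (5, 8.5) partially overlaps it — only the 2.60 mm² overlap (of its 141.00 mm²) is removed, clipping the outline — area = 408.15 mm². At z = 15.2: the cylinder: section is a regular 24-gon, circumradius r=11.5 (area = (24/2)·11.500²·sin(360°/24) = 410.75 mm²); the cube at (5, 8.5) (footprint 6×23.5) is included at this height (area 141.00 mm²); Taking the first minus the rest: starting from the r=11.5 cylinder (410.75 mm²), the 6×23.5 cube at (5, 8.5) partially overlaps it — only the 2.60 mm² overlap (of its 141.00 mm²) is removed, clipping the outline — area = 408.15 mm². Checking containment: the cross-section at z = 15.2 is a subset of the cross-section at z = 5.7.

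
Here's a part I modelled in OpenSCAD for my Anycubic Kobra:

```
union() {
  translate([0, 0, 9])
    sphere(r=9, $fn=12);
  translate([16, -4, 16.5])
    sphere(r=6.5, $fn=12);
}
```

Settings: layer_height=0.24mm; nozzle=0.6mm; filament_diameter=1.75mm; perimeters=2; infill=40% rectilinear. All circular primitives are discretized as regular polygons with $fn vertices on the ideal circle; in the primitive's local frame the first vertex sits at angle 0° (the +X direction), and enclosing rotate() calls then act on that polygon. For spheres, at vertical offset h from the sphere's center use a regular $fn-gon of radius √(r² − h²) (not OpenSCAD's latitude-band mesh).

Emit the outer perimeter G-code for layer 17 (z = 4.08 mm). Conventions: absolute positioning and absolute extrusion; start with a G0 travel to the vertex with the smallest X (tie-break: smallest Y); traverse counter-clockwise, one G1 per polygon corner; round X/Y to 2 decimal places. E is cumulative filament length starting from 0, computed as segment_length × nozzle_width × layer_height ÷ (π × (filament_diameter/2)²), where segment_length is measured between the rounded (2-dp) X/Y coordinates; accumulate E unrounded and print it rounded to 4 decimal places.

At z = 4.08 mm: the r=9 sphere slices to a regular 12-gon of circumradius 7.536 (√(r²−h²) with h=4.92 from center); the sphere at (16, -4) is not intersected at this z (|z−center|=12.420 > r=6.5); Combining (union): only the r=9 sphere is present, so the union is just that shape — 1 connected region. The outline is a single polygon with 12 vertices. Extrusion per mm of travel: 0.6 × 0.24 / (π × 0.875²) = 0.059868. Accumulating E over each segment gives final E = 2.8040.

G0 X-7.54 Y0.00 Z4.08
G1 X-6.53 Y-3.77 E0.2337
G1 X-3.77 Y-6.53 E0.4673
G1 X0.00 Y-7.54 E0.7010
G1 X3.77 Y-6.53 E0.9347
G1 X6.53 Y-3.77 E1.1683
G1 X7.54 Y0.00 E1.4020
G1 X6.53 Y3.77 E1.6357
G1 X3.77 Y6.53 E1.8694
G1 X0.00 Y7.54 E2.1030
G1 X-3.77 Y6.53 E2.3367
G1 X-6.53 Y3.77 E2.5704
G1 X-7.54 Y0.00 E2.8040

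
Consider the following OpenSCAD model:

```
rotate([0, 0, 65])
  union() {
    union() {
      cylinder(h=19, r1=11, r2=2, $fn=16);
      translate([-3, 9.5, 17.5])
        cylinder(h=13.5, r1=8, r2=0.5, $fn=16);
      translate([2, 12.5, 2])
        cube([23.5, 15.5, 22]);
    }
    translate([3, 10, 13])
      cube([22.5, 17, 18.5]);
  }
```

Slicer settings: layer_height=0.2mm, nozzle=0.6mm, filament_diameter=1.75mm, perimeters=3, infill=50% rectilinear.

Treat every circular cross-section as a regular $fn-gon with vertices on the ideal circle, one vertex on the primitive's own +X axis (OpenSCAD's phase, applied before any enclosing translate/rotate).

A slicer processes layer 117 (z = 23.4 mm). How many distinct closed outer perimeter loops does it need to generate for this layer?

2

At z = 23.4 mm: the cone is absent (z outside [0, 19]); the cone at (-3, 9.5): at t=0.437 of its height the radius interpolates to r₁+(r₂−r₁)t = 4.722, giving a regular 16-gon of that circumradius; the cube at (2, 12.5) (footprint 23.5×15.5) is included at this height; Combining (union): the 2 present regions are separate (no shared area or edge), so areas and boundary lengths simply add and each stays a separate island — 2 connected regions; the 22.5×17 cube at (3, 10) contributes its full rectangle; Taking the union: the regions partially overlap (shared area 326.25 mm²), so overlapping operands fuse into one piece — 2 connected regions; (rotated 65° about Z; rotation is an isometry so areas/perimeters/island counts are preserved). The result has 2 disconnected regions.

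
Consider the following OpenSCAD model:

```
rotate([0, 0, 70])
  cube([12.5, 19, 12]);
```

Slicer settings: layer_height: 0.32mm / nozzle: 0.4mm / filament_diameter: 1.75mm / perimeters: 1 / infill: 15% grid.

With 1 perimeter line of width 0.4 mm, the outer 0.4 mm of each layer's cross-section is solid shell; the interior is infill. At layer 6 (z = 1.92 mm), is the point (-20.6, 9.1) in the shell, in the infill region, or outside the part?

At z = 1.92 mm: the cube is present — its section is the full 12.5×19 rectangle; (rotated 70° about Z; rotation is an isometry so areas/perimeters/island counts are preserved). Overall, the cross-section is a single solid region. Undo the 70° rotation: the query point maps to (1.506, 22.470) in the un-rotated model frame. The nearest boundary edge runs (12.50, 19.00)→(0.00, 19.00); distance from the point to it = 3.47 mm. The point is not inside any of the regions above, so it lies outside the cross-section (3.47 mm from the nearest boundary).

outside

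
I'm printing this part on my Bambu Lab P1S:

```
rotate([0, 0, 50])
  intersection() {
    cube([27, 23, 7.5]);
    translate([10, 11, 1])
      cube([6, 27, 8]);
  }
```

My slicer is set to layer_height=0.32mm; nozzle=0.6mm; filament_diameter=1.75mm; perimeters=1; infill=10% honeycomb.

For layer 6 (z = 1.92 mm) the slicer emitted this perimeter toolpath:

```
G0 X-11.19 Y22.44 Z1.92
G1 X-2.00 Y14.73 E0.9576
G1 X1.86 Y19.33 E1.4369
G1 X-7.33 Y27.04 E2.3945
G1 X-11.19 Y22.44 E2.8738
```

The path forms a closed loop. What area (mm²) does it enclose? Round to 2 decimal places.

72.03 mm²

Apply the shoelace formula to the sequence of (X, Y) vertices; enclosed area = 72.03 mm².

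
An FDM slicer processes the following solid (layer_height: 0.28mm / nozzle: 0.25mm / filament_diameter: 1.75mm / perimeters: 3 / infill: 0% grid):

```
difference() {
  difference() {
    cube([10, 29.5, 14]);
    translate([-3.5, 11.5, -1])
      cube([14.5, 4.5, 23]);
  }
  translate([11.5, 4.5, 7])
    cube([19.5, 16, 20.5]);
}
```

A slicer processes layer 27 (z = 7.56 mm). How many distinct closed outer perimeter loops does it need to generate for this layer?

At z = 7.56 mm: the 10×29.5 cube contributes its full rectangle; the cube at (-3.5, 11.5) is present — its section is the full 14.5×4.5 rectangle; After the difference (first − rest): starting from the 10×29.5 cube, the 14.5×4.5 cube at (-3.5, 11.5) partially overlaps it — only the 45.00 mm² overlap (of its 65.25 mm²) is removed, clipping the outline — 2 connected regions; the cube at (11.5, 4.5) is present — its section is the full 19.5×16 rectangle; Taking the first minus the rest: starting from the result so far, the 19.5×16 cube at (11.5, 4.5) misses the remaining region (no effect) — 2 connected regions. The result has 2 disconnected regions.

2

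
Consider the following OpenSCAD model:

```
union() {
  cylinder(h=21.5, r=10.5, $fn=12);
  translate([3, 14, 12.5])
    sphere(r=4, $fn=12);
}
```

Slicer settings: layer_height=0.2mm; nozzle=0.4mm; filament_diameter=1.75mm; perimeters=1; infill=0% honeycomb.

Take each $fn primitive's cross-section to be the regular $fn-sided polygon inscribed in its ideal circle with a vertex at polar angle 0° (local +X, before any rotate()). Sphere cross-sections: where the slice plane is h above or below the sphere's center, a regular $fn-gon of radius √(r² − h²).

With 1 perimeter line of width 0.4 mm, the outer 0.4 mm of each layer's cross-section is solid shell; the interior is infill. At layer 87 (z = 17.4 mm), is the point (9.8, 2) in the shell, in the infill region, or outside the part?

shell

At z = 17.4 mm: the cylinder: section is a regular 12-gon, circumradius r=10.5; the sphere at (3, 14) is absent (|z−center|=4.900 > r=4); Taking the union: only the r=10.5 cylinder is present, so the union is just that shape — 1 connected region. Overall, the cross-section is a single solid region. The nearest boundary edge runs (10.50, 0.00)→(9.09, 5.25); distance from the point to it = 0.16 mm. The point is inside the cross-section, 0.16 mm from the nearest boundary — within the 0.4 mm shell band (1 × 0.4).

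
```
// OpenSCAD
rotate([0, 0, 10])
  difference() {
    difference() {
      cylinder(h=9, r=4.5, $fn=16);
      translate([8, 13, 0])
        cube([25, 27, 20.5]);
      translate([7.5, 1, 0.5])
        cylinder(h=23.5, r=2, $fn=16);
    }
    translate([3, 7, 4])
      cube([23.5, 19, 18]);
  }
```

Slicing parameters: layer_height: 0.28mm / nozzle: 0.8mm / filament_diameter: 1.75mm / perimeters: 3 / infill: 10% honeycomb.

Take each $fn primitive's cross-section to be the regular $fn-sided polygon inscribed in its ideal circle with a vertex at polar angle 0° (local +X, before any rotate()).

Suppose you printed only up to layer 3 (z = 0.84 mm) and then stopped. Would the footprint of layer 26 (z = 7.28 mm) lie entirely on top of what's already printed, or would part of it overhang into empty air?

Compare the two slices. At z = 0.84: the r=4.5 cylinder contributes a regular 16-gon of circumradius 4.5 (area = (16/2)·4.500²·sin(360°/16) = 61.99 mm²); the 25×27 cube at (8, 13) contributes its full rectangle (area 675.00 mm²); the r=2 cylinder at (7.5, 1) gives a regular 16-gon of circumradius 2 (constant along its height) (area = (16/2)·2.000²·sin(360°/16) = 12.25 mm²); After the difference (first − rest): starting from the r=4.5 cylinder (61.99 mm²), the 25×27 cube at (8, 13) misses the remaining region (no effect); the r=2 cylinder at (7.5, 1) misses the remaining region (no effect) — area = 61.99 mm²; the cube at (3, 7) is not intersected at this z (z outside [4, 22]); After the difference (first − rest): none of the subtracted shapes is present at this height, so that combined region is unchanged — area = 61.99 mm²; (whole slice rotated 10° about Z — lengths, areas and connectivity unchanged). At z = 7.28: the r=4.5 cylinder contributes a regular 16-gon of circumradius 4.5 (area = (16/2)·4.500²·sin(360°/16) = 61.99 mm²); the cube at (8, 13) is present — its section is the full 25×27 rectangle (area 675.00 mm²); the r=2 cylinder at (7.5, 1) contributes a regular 16-gon of circumradius 2 (area = (16/2)·2.000²·sin(360°/16) = 12.25 mm²); Subtracting the remaining from the first: starting from the r=4.5 cylinder (61.99 mm²), the 25×27 cube at (8, 13) misses the remaining region (no effect); the r=2 cylinder at (7.5, 1) misses the remaining region (no effect) — area = 61.99 mm²; the 23.5×19 cube at (3, 7) contributes its full rectangle (area 446.50 mm²); Taking the first minus the rest: starting from that combined region (61.99 mm²), the 23.5×19 cube at (3, 7) misses the remaining region (no effect) — area = 61.99 mm²; (whole slice rotated 10° about Z — lengths, areas and connectivity unchanged). Checking containment: the cross-section at z = 7.28 is a subset of the cross-section at z = 0.84.

entirely on top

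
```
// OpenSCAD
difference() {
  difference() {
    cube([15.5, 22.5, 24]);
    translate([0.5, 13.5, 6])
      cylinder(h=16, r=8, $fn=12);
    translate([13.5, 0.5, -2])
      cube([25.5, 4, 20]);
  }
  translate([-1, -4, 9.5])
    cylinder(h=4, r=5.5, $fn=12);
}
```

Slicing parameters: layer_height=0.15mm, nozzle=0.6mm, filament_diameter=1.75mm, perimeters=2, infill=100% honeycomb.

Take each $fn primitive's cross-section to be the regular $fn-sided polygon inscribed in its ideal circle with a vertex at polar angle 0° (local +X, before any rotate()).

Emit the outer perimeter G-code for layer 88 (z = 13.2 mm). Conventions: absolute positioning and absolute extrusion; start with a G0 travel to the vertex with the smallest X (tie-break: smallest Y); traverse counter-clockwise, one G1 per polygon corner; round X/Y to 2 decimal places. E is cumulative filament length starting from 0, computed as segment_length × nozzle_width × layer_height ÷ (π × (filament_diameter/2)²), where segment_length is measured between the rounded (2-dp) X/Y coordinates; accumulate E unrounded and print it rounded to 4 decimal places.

At z = 13.2 mm: the cube (footprint 15.5×22.5) is included at this height; the r=8 cylinder at (0.5, 13.5) contributes a regular 12-gon of circumradius 8; the cube at (13.5, 0.5) (footprint 25.5×4) is included at this height; Subtracting the remaining from the first: starting from the 15.5×22.5 cube, the r=8 cylinder at (0.5, 13.5) partially overlaps it — only the 103.93 mm² overlap (of its 192.00 mm²) is removed, clipping the outline; the 25.5×4 cube at (13.5, 0.5) partially overlaps it — only the 8.00 mm² overlap (of its 102.00 mm²) is removed, clipping the outline — 1 connected region; the r=5.5 cylinder at (-1, -4) contributes a regular 12-gon of circumradius 5.5; After the difference (first − rest): starting from that combined region, the r=5.5 cylinder at (-1, -4) partially overlaps it — only the 2.04 mm² overlap (of its 90.75 mm²) is removed, clipping the outline — 1 connected region. The outline is a single polygon with 19 vertices. Extrusion per mm of travel: 0.6 × 0.15 / (π × 0.875²) = 0.037418. Accumulating E over each segment gives final E = 3.3410.

G0 X0.00 Y1.23 Z13.20
G1 X1.75 Y0.76 E0.0678
G1 X2.51 Y0.00 E0.1080
G1 X15.50 Y0.00 E0.5941
G1 X15.50 Y0.50 E0.6128
G1 X13.50 Y0.50 E0.6876
G1 X13.50 Y4.50 E0.8373
G1 X15.50 Y4.50 E0.9121
G1 X15.50 Y22.50 E1.5856
G1 X0.00 Y22.50 E2.1656
G1 X0.00 Y21.37 E2.2079
G1 X0.50 Y21.50 E2.2272
G1 X4.50 Y20.43 E2.3822
G1 X7.43 Y17.50 E2.5372
G1 X8.50 Y13.50 E2.6921
G1 X7.43 Y9.50 E2.8471
G1 X4.50 Y6.57 E3.0021
G1 X0.50 Y5.50 E3.1571
G1 X0.00 Y5.63 E3.1764
G1 X0.00 Y1.23 E3.3410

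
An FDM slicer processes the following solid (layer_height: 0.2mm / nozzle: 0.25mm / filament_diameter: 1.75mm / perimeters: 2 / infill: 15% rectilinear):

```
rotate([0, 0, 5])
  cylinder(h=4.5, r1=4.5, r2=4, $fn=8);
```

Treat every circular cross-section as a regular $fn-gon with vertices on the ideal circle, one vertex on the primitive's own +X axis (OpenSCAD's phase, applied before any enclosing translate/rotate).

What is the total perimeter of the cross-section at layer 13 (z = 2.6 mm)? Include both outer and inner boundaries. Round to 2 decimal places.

At z = 2.6 mm: the cone: at t=0.578 of its height the radius interpolates to r₁+(r₂−r₁)t = 4.211, giving a regular 8-gon of that circumradius (perimeter = 2·8·4.211·sin(180°/8) = 25.78 mm); (whole slice rotated 5° about Z — lengths, areas and connectivity unchanged). Overall, the cross-section is a single solid region. Total boundary length (outer) = 25.78 mm.

25.78 mm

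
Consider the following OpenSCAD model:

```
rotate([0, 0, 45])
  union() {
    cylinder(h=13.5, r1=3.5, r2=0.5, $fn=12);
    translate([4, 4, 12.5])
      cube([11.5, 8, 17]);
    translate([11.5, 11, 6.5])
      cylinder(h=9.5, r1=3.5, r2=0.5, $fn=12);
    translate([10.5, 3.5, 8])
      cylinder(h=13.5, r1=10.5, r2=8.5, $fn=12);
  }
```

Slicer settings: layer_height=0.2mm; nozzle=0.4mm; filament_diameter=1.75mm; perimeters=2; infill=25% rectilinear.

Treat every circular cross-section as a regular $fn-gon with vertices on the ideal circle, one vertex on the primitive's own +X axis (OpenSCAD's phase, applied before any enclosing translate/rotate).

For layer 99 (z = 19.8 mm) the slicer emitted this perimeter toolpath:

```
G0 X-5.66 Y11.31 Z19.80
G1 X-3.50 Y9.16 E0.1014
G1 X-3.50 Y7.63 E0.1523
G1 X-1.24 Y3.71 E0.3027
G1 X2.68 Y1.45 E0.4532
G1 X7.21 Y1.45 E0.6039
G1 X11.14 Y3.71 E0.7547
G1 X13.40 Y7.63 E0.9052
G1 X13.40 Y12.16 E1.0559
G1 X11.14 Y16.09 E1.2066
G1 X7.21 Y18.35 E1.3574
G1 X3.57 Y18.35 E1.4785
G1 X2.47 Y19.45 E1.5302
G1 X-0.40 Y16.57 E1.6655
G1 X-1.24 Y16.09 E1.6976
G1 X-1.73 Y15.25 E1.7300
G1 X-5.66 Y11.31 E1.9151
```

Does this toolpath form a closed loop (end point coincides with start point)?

Start point (G0): (-5.66, 11.31). End point (last G1): the path returns to the start — closed.

yes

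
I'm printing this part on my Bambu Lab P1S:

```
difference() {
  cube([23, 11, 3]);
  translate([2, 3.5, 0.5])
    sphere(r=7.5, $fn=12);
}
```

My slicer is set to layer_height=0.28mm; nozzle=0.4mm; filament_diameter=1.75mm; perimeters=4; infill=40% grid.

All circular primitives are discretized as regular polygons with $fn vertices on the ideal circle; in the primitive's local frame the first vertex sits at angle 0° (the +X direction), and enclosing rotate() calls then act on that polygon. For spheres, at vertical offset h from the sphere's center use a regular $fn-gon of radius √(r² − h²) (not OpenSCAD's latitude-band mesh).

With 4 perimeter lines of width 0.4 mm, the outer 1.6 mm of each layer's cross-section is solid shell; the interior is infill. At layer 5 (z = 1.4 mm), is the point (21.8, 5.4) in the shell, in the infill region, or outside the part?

At z = 1.4 mm: the cube is present — its section is the full 23×11 rectangle; the r=7.5 sphere at (2, 3.5) contributes a regular 12-gon of circumradius √(7.5²−0.9²) = 7.446; Subtracting the remaining from the first: starting from the 23×11 cube, the r=7.5 sphere at (2, 3.5) partially overlaps it — only the 87.35 mm² overlap (of its 166.32 mm²) is removed, clipping the outline — 1 connected region. Overall, the cross-section is a single solid region. The nearest boundary edge runs (23.00, 11.00)→(23.00, 0.00); distance from the point to it = 1.20 mm. The point is inside the cross-section, 1.20 mm from the nearest boundary — within the 1.6 mm shell band (4 × 0.4).

shell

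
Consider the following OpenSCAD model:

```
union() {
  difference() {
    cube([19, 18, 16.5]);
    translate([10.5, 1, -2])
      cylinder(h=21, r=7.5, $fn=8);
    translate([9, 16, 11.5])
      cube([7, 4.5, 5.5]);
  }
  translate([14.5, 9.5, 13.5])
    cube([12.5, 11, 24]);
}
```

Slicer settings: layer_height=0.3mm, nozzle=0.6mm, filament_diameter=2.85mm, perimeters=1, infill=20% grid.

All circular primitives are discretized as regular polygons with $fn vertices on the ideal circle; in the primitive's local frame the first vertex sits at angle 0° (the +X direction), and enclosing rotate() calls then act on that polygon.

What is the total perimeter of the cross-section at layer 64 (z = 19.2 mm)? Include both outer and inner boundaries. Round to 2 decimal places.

47.00 mm

At z = 19.2 mm: the cube is absent (z outside [0, 16.5]); the cylinder at (10.5, 1) is absent (z outside [-2, 19]); the cube at (9, 16) is not intersected at this z (z outside [11.5, 17]); After the difference (first − rest): the first operand is absent here, so nothing remains; the cube at (14.5, 9.5) (footprint 12.5×11) is included at this height (perimeter 47.00 mm); Combining (union): only the 12.5×11 cube at (14.5, 9.5) is present, so the union is just that shape — boundary = 47.00 mm. Overall, the cross-section is a single solid region. Total boundary length (outer) = 47.00 mm.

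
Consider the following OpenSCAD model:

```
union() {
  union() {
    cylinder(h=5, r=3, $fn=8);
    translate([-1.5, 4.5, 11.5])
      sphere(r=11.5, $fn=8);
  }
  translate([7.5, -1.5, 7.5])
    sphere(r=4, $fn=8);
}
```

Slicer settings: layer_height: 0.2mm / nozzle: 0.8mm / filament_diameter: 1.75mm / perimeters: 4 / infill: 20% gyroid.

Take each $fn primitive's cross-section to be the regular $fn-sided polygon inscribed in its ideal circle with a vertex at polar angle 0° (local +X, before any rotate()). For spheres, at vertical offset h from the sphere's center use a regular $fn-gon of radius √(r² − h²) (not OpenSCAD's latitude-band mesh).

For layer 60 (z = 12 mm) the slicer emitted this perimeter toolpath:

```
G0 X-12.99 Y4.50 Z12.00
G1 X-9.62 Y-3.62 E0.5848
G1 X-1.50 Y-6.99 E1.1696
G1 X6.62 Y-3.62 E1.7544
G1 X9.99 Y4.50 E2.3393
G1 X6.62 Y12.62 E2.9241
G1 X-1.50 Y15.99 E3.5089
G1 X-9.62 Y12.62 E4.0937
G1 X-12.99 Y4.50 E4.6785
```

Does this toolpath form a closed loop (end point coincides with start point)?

yes

Start point (G0): (-12.99, 4.50). End point (last G1): the path returns to the start — closed.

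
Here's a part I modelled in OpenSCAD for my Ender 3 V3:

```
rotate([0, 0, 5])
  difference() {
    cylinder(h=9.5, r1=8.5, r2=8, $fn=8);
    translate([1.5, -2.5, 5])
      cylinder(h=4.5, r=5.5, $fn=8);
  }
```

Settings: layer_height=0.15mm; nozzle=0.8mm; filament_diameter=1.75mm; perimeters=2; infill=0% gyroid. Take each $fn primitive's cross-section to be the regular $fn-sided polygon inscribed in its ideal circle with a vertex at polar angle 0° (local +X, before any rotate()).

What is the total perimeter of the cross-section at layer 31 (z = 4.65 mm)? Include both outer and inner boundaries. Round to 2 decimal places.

50.55 mm

At z = 4.65 mm: the cone (r1=8.5→r2=8) has section circumradius 8.255 here — a regular 8-gon (perimeter = 2·8·8.255·sin(180°/8) = 50.55 mm); the cylinder at (1.5, -2.5) is not intersected at this z (z outside [5, 9.5]); After the difference (first − rest): none of the subtracted shapes is present at this height, so the cone is unchanged — boundary = 50.55 mm; (whole slice rotated 5° about Z — lengths, areas and connectivity unchanged). Overall, the cross-section is a single solid region. Total boundary length (outer) = 50.55 mm.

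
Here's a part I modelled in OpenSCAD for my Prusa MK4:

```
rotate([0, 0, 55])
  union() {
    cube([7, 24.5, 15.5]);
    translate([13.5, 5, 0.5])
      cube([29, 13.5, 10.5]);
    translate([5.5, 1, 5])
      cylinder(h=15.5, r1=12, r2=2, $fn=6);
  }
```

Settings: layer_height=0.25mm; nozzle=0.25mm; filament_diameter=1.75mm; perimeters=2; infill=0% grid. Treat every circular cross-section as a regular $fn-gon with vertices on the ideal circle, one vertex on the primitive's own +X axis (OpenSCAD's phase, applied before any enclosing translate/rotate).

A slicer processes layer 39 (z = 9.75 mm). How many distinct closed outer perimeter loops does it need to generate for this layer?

At z = 9.75 mm: the 7×24.5 cube contributes its full rectangle; the 29×13.5 cube at (13.5, 5) contributes its full rectangle; the cone at (5.5, 1) contributes a regular 6-gon of circumradius 8.935 (interpolated between r1=12 and r2=2 at t=0.306); Merging all regions: the regions partially overlap (shared area 60.25 mm²), so overlapping operands fuse into one piece — 2 connected regions; (rotated 55° about Z; rotation is an isometry so areas/perimeters/island counts are preserved). The result has 2 disconnected regions.

2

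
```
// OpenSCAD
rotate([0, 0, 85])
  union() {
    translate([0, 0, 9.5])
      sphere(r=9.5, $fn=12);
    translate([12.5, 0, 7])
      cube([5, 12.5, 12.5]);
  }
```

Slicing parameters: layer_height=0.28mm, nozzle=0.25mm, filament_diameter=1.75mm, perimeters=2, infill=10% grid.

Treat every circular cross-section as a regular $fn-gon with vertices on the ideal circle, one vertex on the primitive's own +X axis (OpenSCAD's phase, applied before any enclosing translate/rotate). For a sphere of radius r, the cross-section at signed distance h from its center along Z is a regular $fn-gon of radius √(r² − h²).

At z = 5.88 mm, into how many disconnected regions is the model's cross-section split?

1

At z = 5.88 mm: the sphere: section is a regular 12-gon, circumradius = √(r²−h²) = √(9.5²−3.62²) = 8.783; the cube at (12.5, 0) is absent (z outside [7, 19.5]); Merging all regions: only the r=9.5 sphere is present, so the union is just that shape — 1 connected region; (whole slice rotated 85° about Z — lengths, areas and connectivity unchanged). The result has 1 disconnected region.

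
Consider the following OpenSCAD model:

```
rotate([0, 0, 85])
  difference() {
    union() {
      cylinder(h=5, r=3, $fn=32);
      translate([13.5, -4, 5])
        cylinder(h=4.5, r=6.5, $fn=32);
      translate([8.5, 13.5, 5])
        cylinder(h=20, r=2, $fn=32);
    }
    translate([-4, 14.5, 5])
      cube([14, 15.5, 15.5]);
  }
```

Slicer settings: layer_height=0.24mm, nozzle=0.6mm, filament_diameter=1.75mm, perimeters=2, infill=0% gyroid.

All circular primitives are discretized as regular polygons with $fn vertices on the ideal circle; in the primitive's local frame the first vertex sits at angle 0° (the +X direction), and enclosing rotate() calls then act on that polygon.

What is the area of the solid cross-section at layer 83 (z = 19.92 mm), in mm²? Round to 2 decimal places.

10.09 mm²

At z = 19.92 mm: the cylinder is not intersected at this z (z outside [0, 5]); the cylinder at (13.5, -4) is absent (z outside [5, 9.5]); the r=2 cylinder at (8.5, 13.5) contributes a regular 32-gon of circumradius 2 (area = (32/2)·2.000²·sin(360°/32) = 12.49 mm²); Combining (union): only the r=2 cylinder at (8.5, 13.5) is present, so the union is just that shape — area = 12.49 mm²; the cube at (-4, 14.5) is present — its section is the full 14×15.5 rectangle (area 217.00 mm²); After the difference (first − rest): starting from the result so far (12.49 mm²), the 14×15.5 cube at (-4, 14.5) partially overlaps it — only the 2.39 mm² overlap (of its 217.00 mm²) is removed, clipping the outline — area = 10.09 mm²; (whole slice rotated 85° about Z — lengths, areas and connectivity unchanged). Overall, the cross-section is a single solid region. Net area = 10.09 mm².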